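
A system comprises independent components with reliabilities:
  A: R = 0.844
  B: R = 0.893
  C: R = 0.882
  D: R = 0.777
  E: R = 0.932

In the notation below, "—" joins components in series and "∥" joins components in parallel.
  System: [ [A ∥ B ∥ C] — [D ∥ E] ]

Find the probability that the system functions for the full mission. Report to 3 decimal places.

0.983

Parallel (A, B, and C): 1 − (1 − 0.84400)(1 − 0.89300)(1 − 0.88200) = 0.99803
Parallel (D and E): 1 − (1 − 0.77700)(1 − 0.93200) = 0.98484
Series ([0.99803] and [0.98484]): 0.99803 × 0.98484 = 0.983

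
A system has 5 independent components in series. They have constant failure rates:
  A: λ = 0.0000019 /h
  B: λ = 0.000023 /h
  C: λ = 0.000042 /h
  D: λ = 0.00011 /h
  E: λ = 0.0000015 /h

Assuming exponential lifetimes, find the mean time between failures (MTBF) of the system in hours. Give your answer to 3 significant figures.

5610

Series of exponential components: λ_sys = Σ λ_i
λ_sys = 0.0000019 + 0.000023 + 0.000042 + 0.00011 + 0.0000015 = 1.7840e-04 /h
MTBF = 1 / λ_sys = 5610 h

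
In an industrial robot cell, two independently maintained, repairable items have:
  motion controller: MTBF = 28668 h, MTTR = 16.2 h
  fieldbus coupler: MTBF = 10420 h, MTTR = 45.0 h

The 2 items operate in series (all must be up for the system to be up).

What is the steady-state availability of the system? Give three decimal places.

0.995

A(motion controller) = MTBF/(MTBF+MTTR) = 28668/(28668+16.2) = 0.999435
A(fieldbus coupler) = MTBF/(MTBF+MTTR) = 10420/(10420+45.0) = 0.995700
Series availability: 0.999435 × 0.995700 = 0.995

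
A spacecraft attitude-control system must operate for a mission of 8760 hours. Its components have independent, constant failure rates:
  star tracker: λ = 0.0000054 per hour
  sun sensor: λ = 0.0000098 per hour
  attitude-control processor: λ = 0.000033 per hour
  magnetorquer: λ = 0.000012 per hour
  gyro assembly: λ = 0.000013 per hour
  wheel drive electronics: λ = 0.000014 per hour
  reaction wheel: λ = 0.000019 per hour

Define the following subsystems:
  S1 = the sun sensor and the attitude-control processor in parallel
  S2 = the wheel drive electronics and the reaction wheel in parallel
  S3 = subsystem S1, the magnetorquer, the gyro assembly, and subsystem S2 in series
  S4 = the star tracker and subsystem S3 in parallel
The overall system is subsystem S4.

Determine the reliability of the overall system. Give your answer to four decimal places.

0.9895

R(star tracker) = exp(−0.0000054 × 8760) = 0.953797
R(sun sensor) = exp(−0.0000098 × 8760) = 0.917734
R(attitude-control processor) = exp(−0.000033 × 8760) = 0.748952
R(magnetorquer) = exp(−0.000012 × 8760) = 0.900216
R(gyro assembly) = exp(−0.000013 × 8760) = 0.892365
R(wheel drive electronics) = exp(−0.000014 × 8760) = 0.884582
R(reaction wheel) = exp(−0.000019 × 8760) = 0.846674
Parallel (sun sensor and attitude-control processor): 1 − (1 − 0.917734)(1 − 0.748952) = 0.979347
Parallel (wheel drive electronics and reaction wheel): 1 − (1 − 0.884582)(1 − 0.846674) = 0.982303
Series ([0.979347], magnetorquer, gyro assembly, and [0.982303]): 0.979347 × 0.900216 × 0.892365 × 0.982303 = 0.772807
Parallel (star tracker and [0.772807]): 1 − (1 − 0.953797)(1 − 0.772807) = 0.9895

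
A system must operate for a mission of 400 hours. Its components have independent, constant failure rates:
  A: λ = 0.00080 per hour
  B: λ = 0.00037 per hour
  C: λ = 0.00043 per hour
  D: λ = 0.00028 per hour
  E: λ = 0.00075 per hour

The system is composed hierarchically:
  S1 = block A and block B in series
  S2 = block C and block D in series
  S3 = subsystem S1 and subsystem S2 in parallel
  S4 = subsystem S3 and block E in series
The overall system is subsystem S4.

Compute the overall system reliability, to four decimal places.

0.6724

R(A) = exp(−0.00080 × 400) = 0.726149
R(B) = exp(−0.00037 × 400) = 0.862431
R(C) = exp(−0.00043 × 400) = 0.841979
R(D) = exp(−0.00028 × 400) = 0.894044
R(E) = exp(−0.00075 × 400) = 0.740818
Series (A and B): 0.726149 × 0.862431 = 0.626253
Series (C and D): 0.841979 × 0.894044 = 0.752766
Parallel ([0.626253] and [0.752766]): 1 − (1 − 0.626253)(1 − 0.752766) = 0.907597
Series ([0.907597] and E): 0.907597 × 0.740818 = 0.6724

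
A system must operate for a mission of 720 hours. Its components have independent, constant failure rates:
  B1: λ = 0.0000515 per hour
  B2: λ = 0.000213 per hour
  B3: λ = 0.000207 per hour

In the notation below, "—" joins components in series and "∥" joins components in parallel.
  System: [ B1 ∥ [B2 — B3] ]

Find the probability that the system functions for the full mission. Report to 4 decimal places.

R(B1) = exp(−0.0000515 × 720) = 0.963599
R(B2) = exp(−0.000213 × 720) = 0.857821
R(B3) = exp(−0.000207 × 720) = 0.861535
Series (B2 and B3): 0.857821 × 0.861535 = 0.739043
Parallel (B1 and [0.739043]): 1 − (1 − 0.963599)(1 − 0.739043) = 0.9905

0.9905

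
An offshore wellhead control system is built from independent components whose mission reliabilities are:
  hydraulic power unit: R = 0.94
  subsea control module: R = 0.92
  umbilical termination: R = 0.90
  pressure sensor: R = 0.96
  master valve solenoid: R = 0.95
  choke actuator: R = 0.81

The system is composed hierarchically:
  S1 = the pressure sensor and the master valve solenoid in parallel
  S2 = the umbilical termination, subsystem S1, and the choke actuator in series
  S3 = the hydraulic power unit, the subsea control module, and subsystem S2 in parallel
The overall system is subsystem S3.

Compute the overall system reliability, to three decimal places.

Parallel (pressure sensor and master valve solenoid): 1 − (1 − 0.96000)(1 − 0.95000) = 0.99800
Series (umbilical termination, [0.99800], and choke actuator): 0.90000 × 0.99800 × 0.81000 = 0.72754
Parallel (hydraulic power unit, subsea control module, and [0.72754]): 1 − (1 − 0.94000)(1 − 0.92000)(1 − 0.72754) = 0.999

0.999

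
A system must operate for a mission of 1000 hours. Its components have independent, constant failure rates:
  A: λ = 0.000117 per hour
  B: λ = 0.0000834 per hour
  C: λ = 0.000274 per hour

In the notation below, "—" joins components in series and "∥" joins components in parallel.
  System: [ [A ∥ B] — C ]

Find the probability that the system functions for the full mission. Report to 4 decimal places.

R(A) = exp(−0.000117 × 1000) = 0.889585
R(B) = exp(−0.0000834 × 1000) = 0.919983
R(C) = exp(−0.000274 × 1000) = 0.760332
Parallel (A and B): 1 − (1 − 0.889585)(1 − 0.919983) = 0.991165
Series ([0.991165] and C): 0.991165 × 0.760332 = 0.7536

0.7536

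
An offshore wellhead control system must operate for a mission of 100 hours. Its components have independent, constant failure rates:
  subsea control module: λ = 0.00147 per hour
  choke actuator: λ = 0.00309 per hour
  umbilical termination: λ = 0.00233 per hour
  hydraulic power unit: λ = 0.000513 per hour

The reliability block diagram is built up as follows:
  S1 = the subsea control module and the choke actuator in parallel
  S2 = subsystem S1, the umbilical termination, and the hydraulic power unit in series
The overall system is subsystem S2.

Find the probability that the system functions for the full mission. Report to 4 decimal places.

R(subsea control module) = exp(−0.00147 × 100) = 0.863294
R(choke actuator) = exp(−0.00309 × 100) = 0.734181
R(umbilical termination) = exp(−0.00233 × 100) = 0.792154
R(hydraulic power unit) = exp(−0.000513 × 100) = 0.949994
Parallel (subsea control module and choke actuator): 1 − (1 − 0.863294)(1 − 0.734181) = 0.963661
Series ([0.963661], umbilical termination, and hydraulic power unit): 0.963661 × 0.792154 × 0.949994 = 0.7252

0.7252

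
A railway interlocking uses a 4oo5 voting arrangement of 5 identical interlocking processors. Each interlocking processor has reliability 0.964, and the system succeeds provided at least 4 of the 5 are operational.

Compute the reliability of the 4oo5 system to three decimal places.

R = Σ_{i=4}^{5} C(5,i) p^i (1−p)^{5−i} with p = 0.964
C(5,4)·0.964^4·0.036^1 = 0.15545
C(5,5)·0.964^5·0.036^0 = 0.83250
Sum = 0.988

0.988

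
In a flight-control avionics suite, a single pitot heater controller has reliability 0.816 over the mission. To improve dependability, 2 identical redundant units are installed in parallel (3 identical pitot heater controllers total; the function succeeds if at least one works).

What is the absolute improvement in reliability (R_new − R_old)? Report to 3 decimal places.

0.178

R_before = 0.816
R_after = 1 − (1 − 0.816)^3 = 0.994
ΔR = 0.994 − 0.816 = 0.178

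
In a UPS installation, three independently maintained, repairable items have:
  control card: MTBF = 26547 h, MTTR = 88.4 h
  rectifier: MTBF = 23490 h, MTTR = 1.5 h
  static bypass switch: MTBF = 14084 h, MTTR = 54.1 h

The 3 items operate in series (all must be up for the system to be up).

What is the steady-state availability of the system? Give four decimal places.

0.9928

A(control card) = MTBF/(MTBF+MTTR) = 26547/(26547+88.4) = 0.996681
A(rectifier) = MTBF/(MTBF+MTTR) = 23490/(23490+1.5) = 0.999936
A(static bypass switch) = MTBF/(MTBF+MTTR) = 14084/(14084+54.1) = 0.996173
Series availability: 0.996681 × 0.999936 × 0.996173 = 0.9928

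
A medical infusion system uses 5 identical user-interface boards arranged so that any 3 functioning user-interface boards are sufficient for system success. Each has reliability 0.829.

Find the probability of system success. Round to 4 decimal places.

0.9619

R = Σ_{i=3}^{5} C(5,i) p^i (1−p)^{5−i} with p = 0.829
C(5,3)·0.829^3·0.171^2 = 0.166593
C(5,4)·0.829^4·0.171^1 = 0.403817
C(5,5)·0.829^5·0.171^0 = 0.391537
Sum = 0.9619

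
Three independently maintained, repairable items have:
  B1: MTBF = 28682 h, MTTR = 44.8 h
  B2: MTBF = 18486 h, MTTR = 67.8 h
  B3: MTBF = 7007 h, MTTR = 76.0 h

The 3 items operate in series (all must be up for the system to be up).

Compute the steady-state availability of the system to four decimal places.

A(B1) = MTBF/(MTBF+MTTR) = 28682/(28682+44.8) = 0.998440
A(B2) = MTBF/(MTBF+MTTR) = 18486/(18486+67.8) = 0.996346
A(B3) = MTBF/(MTBF+MTTR) = 7007/(7007+76.0) = 0.989270
Series availability: 0.998440 × 0.996346 × 0.989270 = 0.9841

0.9841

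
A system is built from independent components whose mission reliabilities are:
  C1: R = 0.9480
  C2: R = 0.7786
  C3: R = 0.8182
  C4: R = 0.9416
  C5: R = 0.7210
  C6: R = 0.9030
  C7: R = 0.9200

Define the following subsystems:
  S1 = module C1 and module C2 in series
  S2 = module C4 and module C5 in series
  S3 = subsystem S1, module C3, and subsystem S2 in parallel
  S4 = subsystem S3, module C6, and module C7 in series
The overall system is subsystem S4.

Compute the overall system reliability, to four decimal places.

0.8181

Series (C1 and C2): 0.948000 × 0.778600 = 0.738113
Series (C4 and C5): 0.941600 × 0.721000 = 0.678894
Parallel ([0.738113], C3, and [0.678894]): 1 − (1 − 0.738113)(1 − 0.818200)(1 − 0.678894) = 0.984712
Series ([0.984712], C6, and C7): 0.984712 × 0.903000 × 0.920000 = 0.8181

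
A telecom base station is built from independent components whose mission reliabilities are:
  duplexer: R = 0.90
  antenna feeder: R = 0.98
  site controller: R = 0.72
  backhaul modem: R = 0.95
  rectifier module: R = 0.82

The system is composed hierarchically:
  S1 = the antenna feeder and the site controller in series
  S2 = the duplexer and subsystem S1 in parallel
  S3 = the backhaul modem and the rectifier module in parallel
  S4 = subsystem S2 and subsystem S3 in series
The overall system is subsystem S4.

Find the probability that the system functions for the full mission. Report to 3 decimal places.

Series (antenna feeder and site controller): 0.98000 × 0.72000 = 0.70560
Parallel (duplexer and [0.70560]): 1 − (1 − 0.90000)(1 − 0.70560) = 0.97056
Parallel (backhaul modem and rectifier module): 1 − (1 − 0.95000)(1 − 0.82000) = 0.99100
Series ([0.97056] and [0.99100]): 0.97056 × 0.99100 = 0.962

0.962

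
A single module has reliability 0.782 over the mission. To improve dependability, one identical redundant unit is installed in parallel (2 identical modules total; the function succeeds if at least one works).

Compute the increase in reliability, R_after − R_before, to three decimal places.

0.170

R_before = 0.782
R_after = 1 − (1 − 0.782)^2 = 0.952
ΔR = 0.952 − 0.782 = 0.170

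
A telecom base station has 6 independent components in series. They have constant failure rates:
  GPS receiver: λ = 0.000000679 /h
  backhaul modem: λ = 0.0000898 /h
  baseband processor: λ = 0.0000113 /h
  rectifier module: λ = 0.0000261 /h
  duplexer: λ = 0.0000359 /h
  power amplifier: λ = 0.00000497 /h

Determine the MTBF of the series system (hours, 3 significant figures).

Series of exponential components: λ_sys = Σ λ_i
λ_sys = 0.000000679 + 0.0000898 + 0.0000113 + 0.0000261 + 0.0000359 + 0.00000497 = 1.6875e-04 /h
MTBF = 1 / λ_sys = 5930 h

5930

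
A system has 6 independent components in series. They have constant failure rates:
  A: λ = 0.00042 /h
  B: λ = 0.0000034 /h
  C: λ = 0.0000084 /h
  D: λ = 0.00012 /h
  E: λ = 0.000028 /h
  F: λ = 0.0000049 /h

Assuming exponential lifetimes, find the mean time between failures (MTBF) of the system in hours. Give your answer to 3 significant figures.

1710

Series of exponential components: λ_sys = Σ λ_i
λ_sys = 0.00042 + 0.0000034 + 0.0000084 + 0.00012 + 0.000028 + 0.0000049 = 5.8470e-04 /h
MTBF = 1 / λ_sys = 1710 h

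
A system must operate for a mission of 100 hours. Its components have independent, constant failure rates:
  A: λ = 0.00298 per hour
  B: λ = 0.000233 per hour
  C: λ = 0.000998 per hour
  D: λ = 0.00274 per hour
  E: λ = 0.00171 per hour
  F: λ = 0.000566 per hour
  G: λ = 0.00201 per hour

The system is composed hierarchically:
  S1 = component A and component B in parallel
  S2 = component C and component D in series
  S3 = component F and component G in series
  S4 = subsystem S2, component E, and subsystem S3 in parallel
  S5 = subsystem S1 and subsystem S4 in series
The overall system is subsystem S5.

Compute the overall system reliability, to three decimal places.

R(A) = exp(−0.00298 × 100) = 0.74230
R(B) = exp(−0.000233 × 100) = 0.97697
R(C) = exp(−0.000998 × 100) = 0.90502
R(D) = exp(−0.00274 × 100) = 0.76033
R(E) = exp(−0.00171 × 100) = 0.84282
R(F) = exp(−0.000566 × 100) = 0.94497
R(G) = exp(−0.00201 × 100) = 0.81791
Parallel (A and B): 1 − (1 − 0.74230)(1 − 0.97697) = 0.99407
Series (C and D): 0.90502 × 0.76033 = 0.68811
Series (F and G): 0.94497 × 0.81791 = 0.77290
Parallel ([0.68811], E, and [0.77290]): 1 − (1 − 0.68811)(1 − 0.84282)(1 − 0.77290) = 0.98887
Series ([0.99407] and [0.98887]): 0.99407 × 0.98887 = 0.983

0.983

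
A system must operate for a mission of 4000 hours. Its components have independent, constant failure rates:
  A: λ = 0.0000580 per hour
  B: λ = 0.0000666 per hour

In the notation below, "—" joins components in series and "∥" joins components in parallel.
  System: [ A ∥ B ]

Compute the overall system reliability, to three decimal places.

0.952

R(A) = exp(−0.0000580 × 4000) = 0.79295
R(B) = exp(−0.0000666 × 4000) = 0.76613
Parallel (A and B): 1 − (1 − 0.79295)(1 − 0.76613) = 0.952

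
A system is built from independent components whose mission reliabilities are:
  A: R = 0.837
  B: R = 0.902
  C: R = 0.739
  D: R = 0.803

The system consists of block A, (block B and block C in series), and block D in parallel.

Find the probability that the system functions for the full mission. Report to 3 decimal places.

0.989

Series (B and C): 0.90200 × 0.73900 = 0.66658
Parallel (A, [0.66658], and D): 1 − (1 − 0.83700)(1 − 0.66658)(1 − 0.80300) = 0.989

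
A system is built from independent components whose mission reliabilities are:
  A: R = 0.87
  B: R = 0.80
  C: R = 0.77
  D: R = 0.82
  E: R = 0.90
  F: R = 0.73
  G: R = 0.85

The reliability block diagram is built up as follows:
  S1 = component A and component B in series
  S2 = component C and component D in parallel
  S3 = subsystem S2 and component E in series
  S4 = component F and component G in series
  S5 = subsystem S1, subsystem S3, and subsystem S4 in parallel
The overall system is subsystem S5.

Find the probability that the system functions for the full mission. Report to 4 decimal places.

Series (A and B): 0.870000 × 0.800000 = 0.696000
Parallel (C and D): 1 − (1 − 0.770000)(1 − 0.820000) = 0.958600
Series ([0.958600] and E): 0.958600 × 0.900000 = 0.862740
Series (F and G): 0.730000 × 0.850000 = 0.620500
Parallel ([0.696000], [0.862740], and [0.620500]): 1 − (1 − 0.696000)(1 − 0.862740)(1 − 0.620500) = 0.9842

0.9842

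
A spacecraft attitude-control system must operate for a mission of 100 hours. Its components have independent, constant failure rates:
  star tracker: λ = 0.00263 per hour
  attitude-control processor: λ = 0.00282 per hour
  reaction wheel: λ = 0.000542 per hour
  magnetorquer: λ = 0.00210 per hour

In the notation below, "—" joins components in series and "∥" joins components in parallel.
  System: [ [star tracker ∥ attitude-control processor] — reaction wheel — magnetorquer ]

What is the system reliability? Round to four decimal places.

R(star tracker) = exp(−0.00263 × 100) = 0.768742
R(attitude-control processor) = exp(−0.00282 × 100) = 0.754274
R(reaction wheel) = exp(−0.000542 × 100) = 0.947243
R(magnetorquer) = exp(−0.00210 × 100) = 0.810584
Parallel (star tracker and attitude-control processor): 1 − (1 − 0.768742)(1 − 0.754274) = 0.943174
Series ([0.943174], reaction wheel, and magnetorquer): 0.943174 × 0.947243 × 0.810584 = 0.7242

0.7242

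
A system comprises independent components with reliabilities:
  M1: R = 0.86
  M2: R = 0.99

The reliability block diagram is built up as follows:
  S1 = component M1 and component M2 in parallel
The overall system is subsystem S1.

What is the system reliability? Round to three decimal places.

Parallel (M1 and M2): 1 − (1 − 0.86000)(1 − 0.99000) = 0.999

0.999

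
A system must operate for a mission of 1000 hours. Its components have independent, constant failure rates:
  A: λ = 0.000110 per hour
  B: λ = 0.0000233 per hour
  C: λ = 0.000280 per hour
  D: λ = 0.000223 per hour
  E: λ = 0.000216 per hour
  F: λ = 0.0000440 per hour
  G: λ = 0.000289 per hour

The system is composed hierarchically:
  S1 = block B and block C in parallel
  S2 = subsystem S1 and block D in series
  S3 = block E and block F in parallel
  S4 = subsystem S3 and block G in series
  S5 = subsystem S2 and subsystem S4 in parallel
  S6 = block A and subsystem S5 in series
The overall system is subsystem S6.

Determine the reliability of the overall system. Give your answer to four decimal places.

0.8487

R(A) = exp(−0.000110 × 1000) = 0.895834
R(B) = exp(−0.0000233 × 1000) = 0.976969
R(C) = exp(−0.000280 × 1000) = 0.755784
R(D) = exp(−0.000223 × 1000) = 0.800115
R(E) = exp(−0.000216 × 1000) = 0.805735
R(F) = exp(−0.0000440 × 1000) = 0.956954
R(G) = exp(−0.000289 × 1000) = 0.749012
Parallel (B and C): 1 − (1 − 0.976969)(1 − 0.755784) = 0.994375
Series ([0.994375] and D): 0.994375 × 0.800115 = 0.795614
Parallel (E and F): 1 − (1 − 0.805735)(1 − 0.956954) = 0.991638
Series ([0.991638] and G): 0.991638 × 0.749012 = 0.742749
Parallel ([0.795614] and [0.742749]): 1 − (1 − 0.795614)(1 − 0.742749) = 0.947421
Series (A and [0.947421]): 0.895834 × 0.947421 = 0.8487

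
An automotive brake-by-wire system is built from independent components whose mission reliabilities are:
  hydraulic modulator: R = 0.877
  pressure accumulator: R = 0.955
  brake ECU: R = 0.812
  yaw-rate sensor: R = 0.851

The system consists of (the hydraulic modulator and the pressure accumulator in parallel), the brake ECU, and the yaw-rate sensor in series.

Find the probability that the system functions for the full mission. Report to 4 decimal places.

Parallel (hydraulic modulator and pressure accumulator): 1 − (1 − 0.877000)(1 − 0.955000) = 0.994465
Series ([0.994465], brake ECU, and yaw-rate sensor): 0.994465 × 0.812000 × 0.851000 = 0.6872

0.6872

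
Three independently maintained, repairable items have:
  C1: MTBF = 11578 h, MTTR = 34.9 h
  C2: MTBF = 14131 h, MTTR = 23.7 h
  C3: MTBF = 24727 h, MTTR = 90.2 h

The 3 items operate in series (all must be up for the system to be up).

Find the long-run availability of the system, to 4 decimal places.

0.9917

A(C1) = MTBF/(MTBF+MTTR) = 11578/(11578+34.9) = 0.996995
A(C2) = MTBF/(MTBF+MTTR) = 14131/(14131+23.7) = 0.998326
A(C3) = MTBF/(MTBF+MTTR) = 24727/(24727+90.2) = 0.996365
Series availability: 0.996995 × 0.998326 × 0.996365 = 0.9917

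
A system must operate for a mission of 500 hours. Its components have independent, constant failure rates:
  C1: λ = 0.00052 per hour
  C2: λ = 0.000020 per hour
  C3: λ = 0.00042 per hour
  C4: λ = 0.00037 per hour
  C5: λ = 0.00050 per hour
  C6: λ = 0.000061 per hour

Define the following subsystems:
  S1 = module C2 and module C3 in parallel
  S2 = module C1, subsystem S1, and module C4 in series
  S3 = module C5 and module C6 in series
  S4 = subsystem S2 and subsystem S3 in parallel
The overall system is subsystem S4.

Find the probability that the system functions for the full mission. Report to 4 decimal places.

0.9119

R(C1) = exp(−0.00052 × 500) = 0.771052
R(C2) = exp(−0.000020 × 500) = 0.990050
R(C3) = exp(−0.00042 × 500) = 0.810584
R(C4) = exp(−0.00037 × 500) = 0.831104
R(C5) = exp(−0.00050 × 500) = 0.778801
R(C6) = exp(−0.000061 × 500) = 0.969960
Parallel (C2 and C3): 1 − (1 − 0.990050)(1 − 0.810584) = 0.998115
Series (C1, [0.998115], and C4): 0.771052 × 0.998115 × 0.831104 = 0.639616
Series (C5 and C6): 0.778801 × 0.969960 = 0.755406
Parallel ([0.639616] and [0.755406]): 1 − (1 − 0.639616)(1 − 0.755406) = 0.9119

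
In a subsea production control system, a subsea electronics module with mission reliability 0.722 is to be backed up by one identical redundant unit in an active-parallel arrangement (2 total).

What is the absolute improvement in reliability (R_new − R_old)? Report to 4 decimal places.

R_before = 0.722
R_after = 1 − (1 − 0.722)^2 = 0.9227
ΔR = 0.9227 − 0.722 = 0.2007

0.2007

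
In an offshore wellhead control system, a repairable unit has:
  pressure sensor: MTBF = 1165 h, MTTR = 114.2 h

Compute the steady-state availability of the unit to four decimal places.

0.9107

A(pressure sensor) = MTBF/(MTBF+MTTR) = 1165/(1165+114.2) = 0.9107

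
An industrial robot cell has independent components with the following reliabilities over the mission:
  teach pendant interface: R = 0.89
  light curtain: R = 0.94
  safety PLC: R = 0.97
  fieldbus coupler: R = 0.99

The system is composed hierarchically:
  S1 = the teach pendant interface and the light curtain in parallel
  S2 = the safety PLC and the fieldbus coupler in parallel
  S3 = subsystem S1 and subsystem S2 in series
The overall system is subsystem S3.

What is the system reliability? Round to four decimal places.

Parallel (teach pendant interface and light curtain): 1 − (1 − 0.890000)(1 − 0.940000) = 0.993400
Parallel (safety PLC and fieldbus coupler): 1 − (1 − 0.970000)(1 − 0.990000) = 0.999700
Series ([0.993400] and [0.999700]): 0.993400 × 0.999700 = 0.9931

0.9931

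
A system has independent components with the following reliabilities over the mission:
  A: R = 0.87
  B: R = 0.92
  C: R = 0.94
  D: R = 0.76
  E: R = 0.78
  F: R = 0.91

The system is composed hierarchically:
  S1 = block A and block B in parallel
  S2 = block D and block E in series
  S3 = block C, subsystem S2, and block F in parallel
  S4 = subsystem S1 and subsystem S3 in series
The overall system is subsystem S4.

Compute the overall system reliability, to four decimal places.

0.9874

Parallel (A and B): 1 − (1 − 0.870000)(1 − 0.920000) = 0.989600
Series (D and E): 0.760000 × 0.780000 = 0.592800
Parallel (C, [0.592800], and F): 1 − (1 − 0.940000)(1 − 0.592800)(1 − 0.910000) = 0.997801
Series ([0.989600] and [0.997801]): 0.989600 × 0.997801 = 0.9874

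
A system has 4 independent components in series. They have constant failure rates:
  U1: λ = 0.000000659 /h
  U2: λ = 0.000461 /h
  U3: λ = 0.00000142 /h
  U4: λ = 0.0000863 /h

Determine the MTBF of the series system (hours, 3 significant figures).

Series of exponential components: λ_sys = Σ λ_i
λ_sys = 0.000000659 + 0.000461 + 0.00000142 + 0.0000863 = 5.4938e-04 /h
MTBF = 1 / λ_sys = 1820 h

1820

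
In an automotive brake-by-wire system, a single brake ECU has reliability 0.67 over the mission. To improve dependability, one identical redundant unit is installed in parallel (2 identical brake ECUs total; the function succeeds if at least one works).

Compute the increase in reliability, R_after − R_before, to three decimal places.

R_before = 0.67
R_after = 1 − (1 − 0.67)^2 = 0.891
ΔR = 0.891 − 0.67 = 0.221

0.221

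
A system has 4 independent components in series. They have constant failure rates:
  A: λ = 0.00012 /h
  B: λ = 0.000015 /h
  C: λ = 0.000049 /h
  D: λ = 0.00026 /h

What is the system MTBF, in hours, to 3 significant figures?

Series of exponential components: λ_sys = Σ λ_i
λ_sys = 0.00012 + 0.000015 + 0.000049 + 0.00026 = 4.4400e-04 /h
MTBF = 1 / λ_sys = 2250 h

2250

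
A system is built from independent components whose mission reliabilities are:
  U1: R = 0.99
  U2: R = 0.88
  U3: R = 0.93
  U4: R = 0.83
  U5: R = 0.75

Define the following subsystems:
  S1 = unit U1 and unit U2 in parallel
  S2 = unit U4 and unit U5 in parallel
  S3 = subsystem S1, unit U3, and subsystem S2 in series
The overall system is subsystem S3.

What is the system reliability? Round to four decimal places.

0.8894

Parallel (U1 and U2): 1 − (1 − 0.990000)(1 − 0.880000) = 0.998800
Parallel (U4 and U5): 1 − (1 − 0.830000)(1 − 0.750000) = 0.957500
Series ([0.998800], U3, and [0.957500]): 0.998800 × 0.930000 × 0.957500 = 0.8894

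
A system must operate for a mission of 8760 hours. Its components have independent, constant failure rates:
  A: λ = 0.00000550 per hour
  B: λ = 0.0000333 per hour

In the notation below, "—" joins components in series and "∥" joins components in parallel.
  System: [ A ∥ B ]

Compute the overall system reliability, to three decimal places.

0.988

R(A) = exp(−0.00000550 × 8760) = 0.95296
R(B) = exp(−0.0000333 × 8760) = 0.74699
Parallel (A and B): 1 − (1 − 0.95296)(1 − 0.74699) = 0.988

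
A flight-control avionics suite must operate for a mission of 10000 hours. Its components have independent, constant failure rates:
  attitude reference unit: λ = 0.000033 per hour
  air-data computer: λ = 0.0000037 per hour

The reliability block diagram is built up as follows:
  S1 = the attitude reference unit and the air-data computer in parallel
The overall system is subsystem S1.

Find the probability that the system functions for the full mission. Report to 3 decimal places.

0.990

R(attitude reference unit) = exp(−0.000033 × 10000) = 0.71892
R(air-data computer) = exp(−0.0000037 × 10000) = 0.96368
Parallel (attitude reference unit and air-data computer): 1 − (1 − 0.71892)(1 − 0.96368) = 0.990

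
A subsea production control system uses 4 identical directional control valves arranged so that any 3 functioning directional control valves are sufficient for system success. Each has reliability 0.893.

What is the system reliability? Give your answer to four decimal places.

0.9407

R = Σ_{i=3}^{4} C(4,i) p^i (1−p)^{4−i} with p = 0.893
C(4,3)·0.893^3·0.107^1 = 0.304788
C(4,4)·0.893^4·0.107^0 = 0.635925
Sum = 0.9407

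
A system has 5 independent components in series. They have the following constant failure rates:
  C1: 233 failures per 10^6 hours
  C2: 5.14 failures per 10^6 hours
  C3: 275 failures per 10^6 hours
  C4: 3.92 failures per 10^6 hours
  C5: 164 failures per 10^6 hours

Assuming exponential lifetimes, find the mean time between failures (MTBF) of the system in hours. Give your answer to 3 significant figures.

Series of exponential components: λ_sys = Σ λ_i
λ_sys = 0.000233 + 0.00000514 + 0.000275 + 0.00000392 + 0.000164 = 6.8106e-04 /h
MTBF = 1 / λ_sys = 1470 h

1470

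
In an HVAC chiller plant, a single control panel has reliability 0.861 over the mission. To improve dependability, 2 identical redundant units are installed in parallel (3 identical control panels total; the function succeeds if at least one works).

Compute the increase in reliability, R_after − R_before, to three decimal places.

R_before = 0.861
R_after = 1 − (1 − 0.861)^3 = 0.997
ΔR = 0.997 − 0.861 = 0.136

0.136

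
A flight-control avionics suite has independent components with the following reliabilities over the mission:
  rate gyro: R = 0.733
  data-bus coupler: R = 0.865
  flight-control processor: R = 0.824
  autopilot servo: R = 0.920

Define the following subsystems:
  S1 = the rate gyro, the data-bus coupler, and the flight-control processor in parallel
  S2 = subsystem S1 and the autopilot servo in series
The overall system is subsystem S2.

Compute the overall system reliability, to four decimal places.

0.9142

Parallel (rate gyro, data-bus coupler, and flight-control processor): 1 − (1 − 0.733000)(1 − 0.865000)(1 − 0.824000) = 0.993656
Series ([0.993656] and autopilot servo): 0.993656 × 0.920000 = 0.9142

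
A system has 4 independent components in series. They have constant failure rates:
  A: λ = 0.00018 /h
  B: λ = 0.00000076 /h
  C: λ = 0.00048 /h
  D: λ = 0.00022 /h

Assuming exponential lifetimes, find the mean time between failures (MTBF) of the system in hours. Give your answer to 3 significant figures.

Series of exponential components: λ_sys = Σ λ_i
λ_sys = 0.00018 + 0.00000076 + 0.00048 + 0.00022 = 8.8076e-04 /h
MTBF = 1 / λ_sys = 1140 h

1140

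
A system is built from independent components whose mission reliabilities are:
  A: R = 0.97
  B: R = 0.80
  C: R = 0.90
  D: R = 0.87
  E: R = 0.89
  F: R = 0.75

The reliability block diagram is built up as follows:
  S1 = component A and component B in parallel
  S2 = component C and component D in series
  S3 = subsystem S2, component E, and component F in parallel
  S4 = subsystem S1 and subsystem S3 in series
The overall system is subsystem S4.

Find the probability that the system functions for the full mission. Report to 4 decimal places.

Parallel (A and B): 1 − (1 − 0.970000)(1 − 0.800000) = 0.994000
Series (C and D): 0.900000 × 0.870000 = 0.783000
Parallel ([0.783000], E, and F): 1 − (1 − 0.783000)(1 − 0.890000)(1 − 0.750000) = 0.994033
Series ([0.994000] and [0.994033]): 0.994000 × 0.994033 = 0.9881

0.9881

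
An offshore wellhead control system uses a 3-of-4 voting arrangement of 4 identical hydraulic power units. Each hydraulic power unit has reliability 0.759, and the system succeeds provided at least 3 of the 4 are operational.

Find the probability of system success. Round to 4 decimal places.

R = Σ_{i=3}^{4} C(4,i) p^i (1−p)^{4−i} with p = 0.759
C(4,3)·0.759^3·0.241^1 = 0.421505
C(4,4)·0.759^4·0.241^0 = 0.331869
Sum = 0.7534

0.7534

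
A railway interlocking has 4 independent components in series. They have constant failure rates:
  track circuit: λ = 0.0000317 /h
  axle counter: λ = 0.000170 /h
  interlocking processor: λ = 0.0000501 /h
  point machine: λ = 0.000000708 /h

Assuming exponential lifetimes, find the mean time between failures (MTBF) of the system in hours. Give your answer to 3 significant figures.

Series of exponential components: λ_sys = Σ λ_i
λ_sys = 0.0000317 + 0.000170 + 0.0000501 + 0.000000708 = 2.5251e-04 /h
MTBF = 1 / λ_sys = 3960 h

3960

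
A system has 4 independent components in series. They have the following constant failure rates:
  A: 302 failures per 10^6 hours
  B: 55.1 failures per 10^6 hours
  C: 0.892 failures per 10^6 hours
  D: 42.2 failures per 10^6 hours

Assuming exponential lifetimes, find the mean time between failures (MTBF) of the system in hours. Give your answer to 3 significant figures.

2500

Series of exponential components: λ_sys = Σ λ_i
λ_sys = 0.000302 + 0.0000551 + 0.000000892 + 0.0000422 = 4.0019e-04 /h
MTBF = 1 / λ_sys = 2500 h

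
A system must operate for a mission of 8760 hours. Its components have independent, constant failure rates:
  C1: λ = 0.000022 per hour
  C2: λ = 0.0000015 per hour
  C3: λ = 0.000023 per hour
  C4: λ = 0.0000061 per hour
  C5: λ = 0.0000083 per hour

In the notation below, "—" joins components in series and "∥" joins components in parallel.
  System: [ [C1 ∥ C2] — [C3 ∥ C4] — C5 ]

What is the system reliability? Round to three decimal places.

R(C1) = exp(−0.000022 × 8760) = 0.82471
R(C2) = exp(−0.0000015 × 8760) = 0.98695
R(C3) = exp(−0.000023 × 8760) = 0.81752
R(C4) = exp(−0.0000061 × 8760) = 0.94797
R(C5) = exp(−0.0000083 × 8760) = 0.92987
Parallel (C1 and C2): 1 − (1 − 0.82471)(1 − 0.98695) = 0.99771
Parallel (C3 and C4): 1 − (1 − 0.81752)(1 − 0.94797) = 0.99051
Series ([0.99771], [0.99051], and C5): 0.99771 × 0.99051 × 0.92987 = 0.919

0.919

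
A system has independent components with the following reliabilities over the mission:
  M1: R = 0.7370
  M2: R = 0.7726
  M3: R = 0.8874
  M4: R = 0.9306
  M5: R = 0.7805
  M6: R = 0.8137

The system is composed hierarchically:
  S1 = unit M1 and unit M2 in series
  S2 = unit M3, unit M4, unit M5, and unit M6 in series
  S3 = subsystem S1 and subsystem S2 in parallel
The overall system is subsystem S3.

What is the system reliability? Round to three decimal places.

0.795

Series (M1 and M2): 0.73700 × 0.77260 = 0.56941
Series (M3, M4, M5, and M6): 0.88740 × 0.93060 × 0.78050 × 0.81370 = 0.52447
Parallel ([0.56941] and [0.52447]): 1 − (1 − 0.56941)(1 − 0.52447) = 0.795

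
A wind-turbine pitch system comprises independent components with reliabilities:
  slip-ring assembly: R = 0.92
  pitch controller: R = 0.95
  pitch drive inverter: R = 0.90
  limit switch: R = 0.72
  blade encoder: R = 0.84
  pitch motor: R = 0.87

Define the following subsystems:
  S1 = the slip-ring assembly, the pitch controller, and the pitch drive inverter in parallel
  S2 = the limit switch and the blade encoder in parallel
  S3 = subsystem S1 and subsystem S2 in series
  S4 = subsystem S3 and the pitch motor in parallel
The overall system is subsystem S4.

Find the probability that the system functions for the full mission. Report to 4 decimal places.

0.9941

Parallel (slip-ring assembly, pitch controller, and pitch drive inverter): 1 − (1 − 0.920000)(1 − 0.950000)(1 − 0.900000) = 0.999600
Parallel (limit switch and blade encoder): 1 − (1 − 0.720000)(1 − 0.840000) = 0.955200
Series ([0.999600] and [0.955200]): 0.999600 × 0.955200 = 0.954818
Parallel ([0.954818] and pitch motor): 1 − (1 − 0.954818)(1 − 0.870000) = 0.9941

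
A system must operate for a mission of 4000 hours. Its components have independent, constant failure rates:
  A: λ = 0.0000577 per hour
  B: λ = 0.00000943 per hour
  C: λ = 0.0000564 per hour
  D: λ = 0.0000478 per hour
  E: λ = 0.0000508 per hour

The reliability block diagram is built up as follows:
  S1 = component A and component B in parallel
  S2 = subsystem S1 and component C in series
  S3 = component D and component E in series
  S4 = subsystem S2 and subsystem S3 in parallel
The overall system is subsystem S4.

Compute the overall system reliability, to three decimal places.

R(A) = exp(−0.0000577 × 4000) = 0.79390
R(B) = exp(−0.00000943 × 4000) = 0.96298
R(C) = exp(−0.0000564 × 4000) = 0.79804
R(D) = exp(−0.0000478 × 4000) = 0.82597
R(E) = exp(−0.0000508 × 4000) = 0.81612
Parallel (A and B): 1 − (1 − 0.79390)(1 − 0.96298) = 0.99237
Series ([0.99237] and C): 0.99237 × 0.79804 = 0.79195
Series (D and E): 0.82597 × 0.81612 = 0.67409
Parallel ([0.79195] and [0.67409]): 1 − (1 − 0.79195)(1 − 0.67409) = 0.932

0.932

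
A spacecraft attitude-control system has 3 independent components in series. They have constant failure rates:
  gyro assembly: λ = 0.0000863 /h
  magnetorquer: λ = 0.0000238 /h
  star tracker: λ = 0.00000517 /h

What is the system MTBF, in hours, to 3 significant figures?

Series of exponential components: λ_sys = Σ λ_i
λ_sys = 0.0000863 + 0.0000238 + 0.00000517 = 1.1527e-04 /h
MTBF = 1 / λ_sys = 8680 h

8680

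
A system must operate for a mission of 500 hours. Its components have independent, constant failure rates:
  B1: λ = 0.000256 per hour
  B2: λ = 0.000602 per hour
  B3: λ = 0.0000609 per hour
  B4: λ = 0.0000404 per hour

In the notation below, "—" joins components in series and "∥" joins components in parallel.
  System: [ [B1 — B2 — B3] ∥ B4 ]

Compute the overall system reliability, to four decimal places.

R(B1) = exp(−0.000256 × 500) = 0.879853
R(B2) = exp(−0.000602 × 500) = 0.740078
R(B3) = exp(−0.0000609 × 500) = 0.970009
R(B4) = exp(−0.0000404 × 500) = 0.980003
Series (B1, B2, and B3): 0.879853 × 0.740078 × 0.970009 = 0.631631
Parallel ([0.631631] and B4): 1 − (1 − 0.631631)(1 − 0.980003) = 0.9926

0.9926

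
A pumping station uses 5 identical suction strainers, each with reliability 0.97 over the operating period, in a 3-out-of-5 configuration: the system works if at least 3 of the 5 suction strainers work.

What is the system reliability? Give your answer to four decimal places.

0.9997

R = Σ_{i=3}^{5} C(5,i) p^i (1−p)^{5−i} with p = 0.97
C(5,3)·0.97^3·0.03^2 = 0.008214
C(5,4)·0.97^4·0.03^1 = 0.132794
C(5,5)·0.97^5·0.03^0 = 0.858734
Sum = 0.9997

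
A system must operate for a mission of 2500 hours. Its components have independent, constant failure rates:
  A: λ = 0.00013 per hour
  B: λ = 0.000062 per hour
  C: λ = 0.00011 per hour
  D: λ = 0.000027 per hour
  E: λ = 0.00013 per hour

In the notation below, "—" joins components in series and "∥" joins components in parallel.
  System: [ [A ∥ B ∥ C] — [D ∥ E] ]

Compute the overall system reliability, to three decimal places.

R(A) = exp(−0.00013 × 2500) = 0.72253
R(B) = exp(−0.000062 × 2500) = 0.85642
R(C) = exp(−0.00011 × 2500) = 0.75957
R(D) = exp(−0.000027 × 2500) = 0.93473
R(E) = exp(−0.00013 × 2500) = 0.72253
Parallel (A, B, and C): 1 − (1 − 0.72253)(1 − 0.85642)(1 − 0.75957) = 0.99042
Parallel (D and E): 1 − (1 − 0.93473)(1 − 0.72253) = 0.98189
Series ([0.99042] and [0.98189]): 0.99042 × 0.98189 = 0.972

0.972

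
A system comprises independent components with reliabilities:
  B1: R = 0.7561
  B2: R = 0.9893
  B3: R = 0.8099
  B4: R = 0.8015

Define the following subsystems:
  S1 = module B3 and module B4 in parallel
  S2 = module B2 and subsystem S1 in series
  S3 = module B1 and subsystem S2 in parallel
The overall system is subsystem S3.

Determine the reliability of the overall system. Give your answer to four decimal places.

0.9883

Parallel (B3 and B4): 1 − (1 − 0.809900)(1 − 0.801500) = 0.962265
Series (B2 and [0.962265]): 0.989300 × 0.962265 = 0.951969
Parallel (B1 and [0.951969]): 1 − (1 − 0.756100)(1 − 0.951969) = 0.9883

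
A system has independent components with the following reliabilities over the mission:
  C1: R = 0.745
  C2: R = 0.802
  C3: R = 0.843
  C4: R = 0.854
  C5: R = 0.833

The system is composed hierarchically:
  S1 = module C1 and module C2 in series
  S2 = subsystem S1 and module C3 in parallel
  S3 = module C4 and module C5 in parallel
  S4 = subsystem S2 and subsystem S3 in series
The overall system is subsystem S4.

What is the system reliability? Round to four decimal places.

0.9140

Series (C1 and C2): 0.745000 × 0.802000 = 0.597490
Parallel ([0.597490] and C3): 1 − (1 − 0.597490)(1 − 0.843000) = 0.936806
Parallel (C4 and C5): 1 − (1 − 0.854000)(1 − 0.833000) = 0.975618
Series ([0.936806] and [0.975618]): 0.936806 × 0.975618 = 0.9140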